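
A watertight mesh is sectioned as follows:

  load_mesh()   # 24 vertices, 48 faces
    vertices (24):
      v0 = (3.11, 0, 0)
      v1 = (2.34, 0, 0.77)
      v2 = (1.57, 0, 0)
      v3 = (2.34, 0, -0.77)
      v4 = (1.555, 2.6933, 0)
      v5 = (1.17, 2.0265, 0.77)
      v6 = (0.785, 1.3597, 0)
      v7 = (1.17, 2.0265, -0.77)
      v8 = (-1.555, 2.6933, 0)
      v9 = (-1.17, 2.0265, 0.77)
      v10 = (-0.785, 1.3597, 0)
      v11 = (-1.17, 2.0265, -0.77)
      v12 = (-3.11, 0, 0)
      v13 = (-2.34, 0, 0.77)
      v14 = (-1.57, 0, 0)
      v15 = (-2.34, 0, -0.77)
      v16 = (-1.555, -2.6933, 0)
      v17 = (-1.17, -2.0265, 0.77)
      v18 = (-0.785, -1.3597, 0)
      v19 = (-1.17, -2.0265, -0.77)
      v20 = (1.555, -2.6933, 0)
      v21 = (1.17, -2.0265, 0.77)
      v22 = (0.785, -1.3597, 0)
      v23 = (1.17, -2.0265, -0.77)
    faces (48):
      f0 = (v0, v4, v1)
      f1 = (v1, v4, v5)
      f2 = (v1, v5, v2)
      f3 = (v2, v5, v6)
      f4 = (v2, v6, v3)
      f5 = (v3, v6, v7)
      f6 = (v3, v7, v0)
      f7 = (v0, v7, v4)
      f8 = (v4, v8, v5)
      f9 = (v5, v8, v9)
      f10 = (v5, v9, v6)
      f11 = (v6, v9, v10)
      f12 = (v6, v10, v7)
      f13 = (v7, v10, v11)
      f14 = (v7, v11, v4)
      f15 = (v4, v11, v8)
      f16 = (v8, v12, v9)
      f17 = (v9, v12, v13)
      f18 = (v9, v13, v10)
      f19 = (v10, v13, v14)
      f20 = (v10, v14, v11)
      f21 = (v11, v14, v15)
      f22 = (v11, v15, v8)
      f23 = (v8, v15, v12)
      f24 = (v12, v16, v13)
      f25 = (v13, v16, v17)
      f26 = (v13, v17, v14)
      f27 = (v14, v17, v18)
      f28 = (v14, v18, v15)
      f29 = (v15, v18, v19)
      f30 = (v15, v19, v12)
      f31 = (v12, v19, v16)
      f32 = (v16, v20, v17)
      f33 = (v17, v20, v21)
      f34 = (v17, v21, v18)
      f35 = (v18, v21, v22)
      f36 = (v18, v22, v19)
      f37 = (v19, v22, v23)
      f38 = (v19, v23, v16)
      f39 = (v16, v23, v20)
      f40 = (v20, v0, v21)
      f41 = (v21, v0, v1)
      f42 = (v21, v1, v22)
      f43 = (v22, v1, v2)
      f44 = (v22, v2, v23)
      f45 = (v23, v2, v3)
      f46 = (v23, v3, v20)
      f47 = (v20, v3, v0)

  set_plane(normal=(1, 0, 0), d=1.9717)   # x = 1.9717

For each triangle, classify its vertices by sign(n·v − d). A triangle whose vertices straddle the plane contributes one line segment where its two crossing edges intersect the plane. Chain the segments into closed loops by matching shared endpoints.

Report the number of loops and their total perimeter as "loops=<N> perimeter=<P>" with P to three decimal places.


loops=1 perimeter=9.106

Straddling triangles (14 of 48):
  (v0,v4,v1) [+-+] → (1.9717, 1.97156, 0)–(1.9717, 1.26362, 0.408738)  len=0.8175
  (v1,v4,v5) [+--] → (1.9717, 1.26362, 0.408738)–(1.9717, 0.637914, 0.77)  len=0.7225
  (v1,v5,v2) [+--] → (1.9717, 0.637914, 0.77)–(1.9717, 0, 0.4017)  len=0.7366
  (v2,v6,v3) [--+] → (1.9717, 0.322043, -0.587626)–(1.9717, 0, -0.4017)  len=0.3719
  (v3,v6,v7) [+--] → (1.9717, 0.322043, -0.587626)–(1.9717, 0.637914, -0.77)  len=0.3647
  (v3,v7,v0) [+-+] → (1.9717, 0.637914, -0.77)–(1.9717, 1.18905, -0.451799)  len=0.6364
  (v0,v7,v4) [+--] → (1.9717, 1.18905, -0.451799)–(1.9717, 1.97156, 0)  len=0.9036
  (v20,v0,v21) [-+-] → (1.9717, -1.97156, 0)–(1.9717, -1.18905, 0.451799)  len=0.9036
  (v21,v0,v1) [-++] → (1.9717, -1.18905, 0.451799)–(1.9717, -0.637914, 0.77)  len=0.6364
  (v21,v1,v22) [-+-] → (1.9717, -0.637914, 0.77)–(1.9717, -0.322043, 0.587626)  len=0.3647
  (v22,v1,v2) [-+-] → (1.9717, -0.322043, 0.587626)–(1.9717, 0, 0.4017)  len=0.3719
  (v23,v2,v3) [--+] → (1.9717, 0, -0.4017)–(1.9717, -0.637914, -0.77)  len=0.7366
  (v23,v3,v20) [-+-] → (1.9717, -0.637914, -0.77)–(1.9717, -1.26362, -0.408738)  len=0.7225
  (v20,v3,v0) [-++] → (1.9717, -1.26362, -0.408738)–(1.9717, -1.97156, 0)  len=0.8175

Chained into 1 loop(s):
  loop 1: 14 segments, perimeter = 9.1063
Total perimeter = 9.106


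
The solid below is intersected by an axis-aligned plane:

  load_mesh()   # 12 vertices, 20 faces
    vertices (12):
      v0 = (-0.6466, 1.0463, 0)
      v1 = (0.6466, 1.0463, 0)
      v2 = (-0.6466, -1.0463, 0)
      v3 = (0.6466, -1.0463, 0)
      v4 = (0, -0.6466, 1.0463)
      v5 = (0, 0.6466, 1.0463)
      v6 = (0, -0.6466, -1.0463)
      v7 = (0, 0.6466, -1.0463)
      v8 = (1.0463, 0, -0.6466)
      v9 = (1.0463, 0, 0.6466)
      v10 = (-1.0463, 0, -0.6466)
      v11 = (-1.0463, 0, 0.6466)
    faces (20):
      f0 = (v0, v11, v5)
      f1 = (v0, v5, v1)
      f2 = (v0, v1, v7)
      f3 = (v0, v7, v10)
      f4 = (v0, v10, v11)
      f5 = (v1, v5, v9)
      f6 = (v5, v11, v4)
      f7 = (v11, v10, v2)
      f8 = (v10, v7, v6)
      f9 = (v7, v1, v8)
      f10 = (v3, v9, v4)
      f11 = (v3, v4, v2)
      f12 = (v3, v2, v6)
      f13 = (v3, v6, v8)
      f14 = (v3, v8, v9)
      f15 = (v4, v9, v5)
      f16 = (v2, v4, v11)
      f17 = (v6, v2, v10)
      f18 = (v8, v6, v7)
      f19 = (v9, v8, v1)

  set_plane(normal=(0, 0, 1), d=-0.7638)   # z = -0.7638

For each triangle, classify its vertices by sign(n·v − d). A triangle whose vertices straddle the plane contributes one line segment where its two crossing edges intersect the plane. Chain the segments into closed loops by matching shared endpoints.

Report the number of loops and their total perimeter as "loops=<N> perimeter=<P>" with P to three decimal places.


Straddling triangles (8 of 20):
  (v0,v1,v7) [++-] → (0.174581, 0.754519, -0.7638)–(-0.174581, 0.754519, -0.7638)  len=0.3492
  (v0,v7,v10) [+-+] → (-0.174581, 0.754519, -0.7638)–(-0.739504, 0.189596, -0.7638)  len=0.7989
  (v10,v7,v6) [+--] → (-0.739504, 0.189596, -0.7638)–(-0.739504, -0.189596, -0.7638)  len=0.3792
  (v7,v1,v8) [-++] → (0.174581, 0.754519, -0.7638)–(0.739504, 0.189596, -0.7638)  len=0.7989
  (v3,v2,v6) [++-] → (-0.174581, -0.754519, -0.7638)–(0.174581, -0.754519, -0.7638)  len=0.3492
  (v3,v6,v8) [+-+] → (0.174581, -0.754519, -0.7638)–(0.739504, -0.189596, -0.7638)  len=0.7989
  (v6,v2,v10) [-++] → (-0.174581, -0.754519, -0.7638)–(-0.739504, -0.189596, -0.7638)  len=0.7989
  (v8,v6,v7) [+--] → (0.739504, -0.189596, -0.7638)–(0.739504, 0.189596, -0.7638)  len=0.3792

Chained into 1 loop(s):
  loop 1: 8 segments, perimeter = 4.6524
Total perimeter = 4.652

loops=1 perimeter=4.652


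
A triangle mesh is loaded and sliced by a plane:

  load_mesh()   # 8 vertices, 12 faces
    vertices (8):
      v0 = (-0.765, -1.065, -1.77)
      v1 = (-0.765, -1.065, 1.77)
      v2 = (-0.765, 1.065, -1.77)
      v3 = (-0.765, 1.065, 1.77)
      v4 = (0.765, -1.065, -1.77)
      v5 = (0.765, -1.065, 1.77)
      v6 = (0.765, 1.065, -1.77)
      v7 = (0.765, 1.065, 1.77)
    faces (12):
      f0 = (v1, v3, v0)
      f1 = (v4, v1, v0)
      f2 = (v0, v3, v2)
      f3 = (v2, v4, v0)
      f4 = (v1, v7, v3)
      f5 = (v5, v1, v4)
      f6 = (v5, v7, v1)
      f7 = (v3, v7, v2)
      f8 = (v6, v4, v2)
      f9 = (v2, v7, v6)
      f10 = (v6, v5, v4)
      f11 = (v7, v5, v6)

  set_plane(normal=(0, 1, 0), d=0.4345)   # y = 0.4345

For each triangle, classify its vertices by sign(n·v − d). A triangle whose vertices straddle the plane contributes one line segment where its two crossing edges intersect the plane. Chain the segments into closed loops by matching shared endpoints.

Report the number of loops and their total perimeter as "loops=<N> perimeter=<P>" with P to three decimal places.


loops=1 perimeter=10.140

Straddling triangles (8 of 12):
  (v1,v3,v0) [-+-] → (-0.765, 0.4345, 1.77)–(-0.765, 0.4345, 0.722127)  len=1.0479
  (v0,v3,v2) [-++] → (-0.765, 0.4345, 0.722127)–(-0.765, 0.4345, -1.77)  len=2.4921
  (v2,v4,v0) [+--] → (-0.312106, 0.4345, -1.77)–(-0.765, 0.4345, -1.77)  len=0.4529
  (v1,v7,v3) [-++] → (0.312106, 0.4345, 1.77)–(-0.765, 0.4345, 1.77)  len=1.0771
  (v5,v7,v1) [-+-] → (0.765, 0.4345, 1.77)–(0.312106, 0.4345, 1.77)  len=0.4529
  (v6,v4,v2) [+-+] → (0.765, 0.4345, -1.77)–(-0.312106, 0.4345, -1.77)  len=1.0771
  (v6,v5,v4) [+--] → (0.765, 0.4345, -0.722127)–(0.765, 0.4345, -1.77)  len=1.0479
  (v7,v5,v6) [+-+] → (0.765, 0.4345, 1.77)–(0.765, 0.4345, -0.722127)  len=2.4921

Chained into 1 loop(s):
  loop 1: 8 segments, perimeter = 10.1400
Total perimeter = 10.140


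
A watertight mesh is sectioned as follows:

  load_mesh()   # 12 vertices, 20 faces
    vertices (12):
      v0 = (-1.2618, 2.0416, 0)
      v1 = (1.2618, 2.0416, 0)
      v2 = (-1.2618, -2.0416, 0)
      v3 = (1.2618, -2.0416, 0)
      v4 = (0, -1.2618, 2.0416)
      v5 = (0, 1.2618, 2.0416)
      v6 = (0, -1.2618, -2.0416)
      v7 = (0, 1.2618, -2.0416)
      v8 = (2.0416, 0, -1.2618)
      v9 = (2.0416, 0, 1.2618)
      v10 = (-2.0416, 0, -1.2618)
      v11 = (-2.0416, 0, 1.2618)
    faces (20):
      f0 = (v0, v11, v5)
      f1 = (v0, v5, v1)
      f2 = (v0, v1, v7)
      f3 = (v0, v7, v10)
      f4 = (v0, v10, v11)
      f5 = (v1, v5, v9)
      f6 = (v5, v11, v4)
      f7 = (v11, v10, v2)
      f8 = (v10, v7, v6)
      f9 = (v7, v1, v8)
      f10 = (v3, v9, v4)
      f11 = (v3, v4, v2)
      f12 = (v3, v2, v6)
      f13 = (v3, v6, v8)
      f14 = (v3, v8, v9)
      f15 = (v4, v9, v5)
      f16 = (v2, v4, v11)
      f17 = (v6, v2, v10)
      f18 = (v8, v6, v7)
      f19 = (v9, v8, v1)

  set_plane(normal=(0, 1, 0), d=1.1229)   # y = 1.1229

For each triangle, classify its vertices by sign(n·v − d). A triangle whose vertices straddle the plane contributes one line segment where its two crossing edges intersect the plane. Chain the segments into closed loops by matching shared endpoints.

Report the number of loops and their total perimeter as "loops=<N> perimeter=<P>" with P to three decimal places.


loops=1 perimeter=11.085

Straddling triangles (10 of 20):
  (v0,v11,v5) [+-+] → (-1.6127, 1.1229, 0.567798)–(-0.224741, 1.1229, 1.95576)  len=1.9629
  (v0,v7,v10) [++-] → (-0.224741, 1.1229, -1.95576)–(-1.6127, 1.1229, -0.567798)  len=1.9629
  (v0,v10,v11) [+--] → (-1.6127, 1.1229, -0.567798)–(-1.6127, 1.1229, 0.567798)  len=1.1356
  (v1,v5,v9) [++-] → (0.224741, 1.1229, 1.95576)–(1.6127, 1.1229, 0.567798)  len=1.9629
  (v5,v11,v4) [+--] → (-0.224741, 1.1229, 1.95576)–(0, 1.1229, 2.0416)  len=0.2406
  (v10,v7,v6) [-+-] → (-0.224741, 1.1229, -1.95576)–(0, 1.1229, -2.0416)  len=0.2406
  (v7,v1,v8) [++-] → (1.6127, 1.1229, -0.567798)–(0.224741, 1.1229, -1.95576)  len=1.9629
  (v4,v9,v5) [--+] → (0.224741, 1.1229, 1.95576)–(0, 1.1229, 2.0416)  len=0.2406
  (v8,v6,v7) [--+] → (0, 1.1229, -2.0416)–(0.224741, 1.1229, -1.95576)  len=0.2406
  (v9,v8,v1) [--+] → (1.6127, 1.1229, -0.567798)–(1.6127, 1.1229, 0.567798)  len=1.1356

Chained into 1 loop(s):
  loop 1: 10 segments, perimeter = 11.0850
Total perimeter = 11.085


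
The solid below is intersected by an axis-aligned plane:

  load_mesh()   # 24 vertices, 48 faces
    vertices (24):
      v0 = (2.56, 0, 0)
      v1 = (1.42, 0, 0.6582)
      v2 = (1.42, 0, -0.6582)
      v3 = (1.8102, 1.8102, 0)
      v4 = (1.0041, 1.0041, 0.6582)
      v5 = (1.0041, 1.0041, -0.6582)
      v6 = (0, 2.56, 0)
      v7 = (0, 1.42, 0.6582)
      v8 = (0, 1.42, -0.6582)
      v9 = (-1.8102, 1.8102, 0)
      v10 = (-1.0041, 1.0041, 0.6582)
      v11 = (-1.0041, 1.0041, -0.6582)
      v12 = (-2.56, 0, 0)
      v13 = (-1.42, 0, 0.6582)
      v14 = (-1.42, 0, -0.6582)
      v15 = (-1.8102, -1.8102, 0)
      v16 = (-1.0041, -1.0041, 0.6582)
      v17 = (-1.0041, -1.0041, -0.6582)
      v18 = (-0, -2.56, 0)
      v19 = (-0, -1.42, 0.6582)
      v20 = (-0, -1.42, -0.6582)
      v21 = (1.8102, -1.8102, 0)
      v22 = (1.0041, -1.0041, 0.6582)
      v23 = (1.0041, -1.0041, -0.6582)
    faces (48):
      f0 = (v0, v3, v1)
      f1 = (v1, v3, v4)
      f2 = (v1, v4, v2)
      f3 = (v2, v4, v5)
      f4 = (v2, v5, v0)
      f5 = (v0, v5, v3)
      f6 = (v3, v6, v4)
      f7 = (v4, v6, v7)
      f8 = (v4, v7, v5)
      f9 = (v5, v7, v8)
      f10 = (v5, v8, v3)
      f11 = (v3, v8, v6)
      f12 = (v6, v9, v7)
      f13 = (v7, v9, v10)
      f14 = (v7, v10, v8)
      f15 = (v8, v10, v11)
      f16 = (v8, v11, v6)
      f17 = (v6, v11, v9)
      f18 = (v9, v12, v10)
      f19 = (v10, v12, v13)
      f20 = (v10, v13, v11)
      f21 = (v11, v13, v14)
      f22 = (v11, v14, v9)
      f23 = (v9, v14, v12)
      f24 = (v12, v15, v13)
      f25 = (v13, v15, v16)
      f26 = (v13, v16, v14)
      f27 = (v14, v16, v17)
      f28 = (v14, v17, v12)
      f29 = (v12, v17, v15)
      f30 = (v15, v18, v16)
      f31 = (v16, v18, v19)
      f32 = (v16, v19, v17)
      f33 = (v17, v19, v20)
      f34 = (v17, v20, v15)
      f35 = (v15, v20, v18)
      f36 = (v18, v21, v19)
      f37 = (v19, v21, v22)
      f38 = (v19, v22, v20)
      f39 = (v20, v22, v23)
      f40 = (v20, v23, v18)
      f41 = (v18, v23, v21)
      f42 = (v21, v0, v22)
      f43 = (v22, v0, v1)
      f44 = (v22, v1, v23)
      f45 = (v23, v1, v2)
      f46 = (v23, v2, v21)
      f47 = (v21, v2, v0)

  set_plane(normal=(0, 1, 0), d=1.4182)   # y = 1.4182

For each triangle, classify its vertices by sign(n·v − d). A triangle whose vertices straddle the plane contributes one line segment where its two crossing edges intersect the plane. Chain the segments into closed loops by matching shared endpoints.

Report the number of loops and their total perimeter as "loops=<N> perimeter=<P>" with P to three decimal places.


loops=2 perimeter=11.008

Straddling triangles (16 of 48):
  (v0,v3,v1) [-+-] → (1.97257, 1.4182, 0)–(1.7257, 1.4182, 0.142534)  len=0.2851
  (v1,v3,v4) [-+-] → (1.7257, 1.4182, 0.142534)–(1.4182, 1.4182, 0.320077)  len=0.3551
  (v0,v5,v3) [--+] → (1.4182, 1.4182, -0.320077)–(1.97257, 1.4182, 0)  len=0.6401
  (v3,v6,v4) [++-] → (0.736861, 1.4182, 0.483021)–(1.4182, 1.4182, 0.320077)  len=0.7006
  (v4,v6,v7) [-++] → (0.736861, 1.4182, 0.483021)–(0.00434571, 1.4182, 0.6582)  len=0.7532
  (v4,v7,v5) [-+-] → (0.00434571, 1.4182, 0.6582)–(0.00434571, 1.4182, 0.652503)  len=0.0057
  (v5,v7,v8) [-++] → (0.00434571, 1.4182, 0.652503)–(0.00434571, 1.4182, -0.6582)  len=1.3107
  (v5,v8,v3) [-++] → (0.00434571, 1.4182, -0.6582)–(1.4182, 1.4182, -0.320077)  len=1.4537
  (v7,v9,v10) [++-] → (-1.4182, 1.4182, 0.320077)–(-0.00434571, 1.4182, 0.6582)  len=1.4537
  (v7,v10,v8) [+-+] → (-0.00434571, 1.4182, 0.6582)–(-0.00434571, 1.4182, -0.652503)  len=1.3107
  (v8,v10,v11) [+--] → (-0.00434571, 1.4182, -0.652503)–(-0.00434571, 1.4182, -0.6582)  len=0.0057
  (v8,v11,v6) [+-+] → (-0.00434571, 1.4182, -0.6582)–(-0.736861, 1.4182, -0.483021)  len=0.7532
  (v6,v11,v9) [+-+] → (-0.736861, 1.4182, -0.483021)–(-1.4182, 1.4182, -0.320077)  len=0.7006
  (v9,v12,v10) [+--] → (-1.97257, 1.4182, 0)–(-1.4182, 1.4182, 0.320077)  len=0.6401
  (v11,v14,v9) [--+] → (-1.7257, 1.4182, -0.142534)–(-1.4182, 1.4182, -0.320077)  len=0.3551
  (v9,v14,v12) [+--] → (-1.7257, 1.4182, -0.142534)–(-1.97257, 1.4182, 0)  len=0.2851

Chained into 2 loop(s):
  loop 1: 8 segments, perimeter = 5.5041
  loop 2: 8 segments, perimeter = 5.5041
Total perimeter = 11.008


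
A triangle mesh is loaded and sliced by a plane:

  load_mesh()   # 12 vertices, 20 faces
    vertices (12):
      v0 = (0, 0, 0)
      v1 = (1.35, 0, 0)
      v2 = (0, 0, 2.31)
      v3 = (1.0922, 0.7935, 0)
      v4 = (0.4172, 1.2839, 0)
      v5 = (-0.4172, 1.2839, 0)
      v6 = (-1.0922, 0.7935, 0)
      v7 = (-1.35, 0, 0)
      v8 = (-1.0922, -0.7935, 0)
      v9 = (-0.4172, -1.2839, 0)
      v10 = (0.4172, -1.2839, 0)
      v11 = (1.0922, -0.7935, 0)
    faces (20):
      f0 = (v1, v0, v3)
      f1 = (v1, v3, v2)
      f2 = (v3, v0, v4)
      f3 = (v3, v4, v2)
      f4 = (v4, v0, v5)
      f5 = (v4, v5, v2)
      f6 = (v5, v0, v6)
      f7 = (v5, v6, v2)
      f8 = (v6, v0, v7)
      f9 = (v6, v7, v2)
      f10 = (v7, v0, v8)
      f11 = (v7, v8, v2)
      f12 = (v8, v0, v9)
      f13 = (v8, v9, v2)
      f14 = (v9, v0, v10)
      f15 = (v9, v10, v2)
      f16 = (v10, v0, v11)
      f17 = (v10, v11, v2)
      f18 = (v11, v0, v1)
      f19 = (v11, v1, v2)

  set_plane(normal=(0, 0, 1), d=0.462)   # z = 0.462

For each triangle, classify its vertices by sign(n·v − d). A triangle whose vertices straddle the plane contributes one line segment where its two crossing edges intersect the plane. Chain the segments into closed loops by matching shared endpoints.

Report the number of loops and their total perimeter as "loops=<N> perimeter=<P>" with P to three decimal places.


loops=1 perimeter=6.675

Straddling triangles (10 of 20):
  (v1,v3,v2) [--+] → (0.87376, 0.6348, 0.462)–(1.08, 0, 0.462)  len=0.6675
  (v3,v4,v2) [--+] → (0.33376, 1.02712, 0.462)–(0.87376, 0.6348, 0.462)  len=0.6675
  (v4,v5,v2) [--+] → (-0.33376, 1.02712, 0.462)–(0.33376, 1.02712, 0.462)  len=0.6675
  (v5,v6,v2) [--+] → (-0.87376, 0.6348, 0.462)–(-0.33376, 1.02712, 0.462)  len=0.6675
  (v6,v7,v2) [--+] → (-1.08, 0, 0.462)–(-0.87376, 0.6348, 0.462)  len=0.6675
  (v7,v8,v2) [--+] → (-0.87376, -0.6348, 0.462)–(-1.08, 0, 0.462)  len=0.6675
  (v8,v9,v2) [--+] → (-0.33376, -1.02712, 0.462)–(-0.87376, -0.6348, 0.462)  len=0.6675
  (v9,v10,v2) [--+] → (0.33376, -1.02712, 0.462)–(-0.33376, -1.02712, 0.462)  len=0.6675
  (v10,v11,v2) [--+] → (0.87376, -0.6348, 0.462)–(0.33376, -1.02712, 0.462)  len=0.6675
  (v11,v1,v2) [--+] → (1.08, 0, 0.462)–(0.87376, -0.6348, 0.462)  len=0.6675

Chained into 1 loop(s):
  loop 1: 10 segments, perimeter = 6.6748
Total perimeter = 6.675


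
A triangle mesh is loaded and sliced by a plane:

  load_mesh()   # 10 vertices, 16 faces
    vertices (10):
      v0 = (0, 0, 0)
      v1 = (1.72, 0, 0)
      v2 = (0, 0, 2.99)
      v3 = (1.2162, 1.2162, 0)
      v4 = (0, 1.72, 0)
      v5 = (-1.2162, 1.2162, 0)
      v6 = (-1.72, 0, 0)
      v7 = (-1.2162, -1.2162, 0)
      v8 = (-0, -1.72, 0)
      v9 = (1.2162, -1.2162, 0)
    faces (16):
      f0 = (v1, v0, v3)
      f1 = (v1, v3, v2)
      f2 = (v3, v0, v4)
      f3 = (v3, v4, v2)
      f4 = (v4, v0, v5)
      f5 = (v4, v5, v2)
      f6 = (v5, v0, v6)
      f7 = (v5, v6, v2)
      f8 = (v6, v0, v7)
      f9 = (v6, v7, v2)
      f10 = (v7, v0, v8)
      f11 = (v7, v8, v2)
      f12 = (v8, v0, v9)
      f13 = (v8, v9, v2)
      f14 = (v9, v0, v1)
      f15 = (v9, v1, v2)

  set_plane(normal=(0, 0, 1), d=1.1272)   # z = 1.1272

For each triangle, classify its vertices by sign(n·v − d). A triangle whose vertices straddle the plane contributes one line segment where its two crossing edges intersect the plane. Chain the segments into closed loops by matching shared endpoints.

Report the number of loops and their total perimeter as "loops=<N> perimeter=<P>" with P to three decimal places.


Straddling triangles (8 of 16):
  (v1,v3,v2) [--+] → (0.757705, 0.757705, 1.1272)–(1.07158, 0, 1.1272)  len=0.8201
  (v3,v4,v2) [--+] → (0, 1.07158, 1.1272)–(0.757705, 0.757705, 1.1272)  len=0.8201
  (v4,v5,v2) [--+] → (-0.757705, 0.757705, 1.1272)–(0, 1.07158, 1.1272)  len=0.8201
  (v5,v6,v2) [--+] → (-1.07158, 0, 1.1272)–(-0.757705, 0.757705, 1.1272)  len=0.8201
  (v6,v7,v2) [--+] → (-0.757705, -0.757705, 1.1272)–(-1.07158, 0, 1.1272)  len=0.8201
  (v7,v8,v2) [--+] → (0, -1.07158, 1.1272)–(-0.757705, -0.757705, 1.1272)  len=0.8201
  (v8,v9,v2) [--+] → (0.757705, -0.757705, 1.1272)–(0, -1.07158, 1.1272)  len=0.8201
  (v9,v1,v2) [--+] → (1.07158, 0, 1.1272)–(0.757705, -0.757705, 1.1272)  len=0.8201

Chained into 1 loop(s):
  loop 1: 8 segments, perimeter = 6.5611
Total perimeter = 6.561

loops=1 perimeter=6.561


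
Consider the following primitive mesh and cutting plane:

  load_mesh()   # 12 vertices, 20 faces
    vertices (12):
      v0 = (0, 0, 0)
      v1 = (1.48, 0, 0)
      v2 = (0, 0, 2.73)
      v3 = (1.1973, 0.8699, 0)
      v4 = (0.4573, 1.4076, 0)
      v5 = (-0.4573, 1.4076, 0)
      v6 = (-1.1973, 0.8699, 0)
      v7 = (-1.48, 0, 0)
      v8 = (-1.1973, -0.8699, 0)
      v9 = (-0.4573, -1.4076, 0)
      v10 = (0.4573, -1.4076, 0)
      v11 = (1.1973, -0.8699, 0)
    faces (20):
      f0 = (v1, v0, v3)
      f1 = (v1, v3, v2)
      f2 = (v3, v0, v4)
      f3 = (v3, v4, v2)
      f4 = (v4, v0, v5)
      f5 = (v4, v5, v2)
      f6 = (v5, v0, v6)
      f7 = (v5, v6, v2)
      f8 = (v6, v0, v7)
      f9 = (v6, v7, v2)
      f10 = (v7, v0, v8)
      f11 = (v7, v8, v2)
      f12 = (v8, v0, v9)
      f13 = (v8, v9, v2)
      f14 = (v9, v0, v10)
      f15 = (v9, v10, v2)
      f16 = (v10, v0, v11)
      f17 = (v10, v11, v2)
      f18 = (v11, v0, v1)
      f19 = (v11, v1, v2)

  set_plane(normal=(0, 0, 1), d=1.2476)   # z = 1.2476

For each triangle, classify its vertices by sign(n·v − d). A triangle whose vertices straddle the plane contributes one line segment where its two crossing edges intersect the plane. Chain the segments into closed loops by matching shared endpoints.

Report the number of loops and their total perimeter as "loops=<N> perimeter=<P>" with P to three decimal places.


loops=1 perimeter=4.967

Straddling triangles (10 of 20):
  (v1,v3,v2) [--+] → (0.650138, 0.472359, 1.2476)–(0.803645, 0, 1.2476)  len=0.4967
  (v3,v4,v2) [--+] → (0.248316, 0.764332, 1.2476)–(0.650138, 0.472359, 1.2476)  len=0.4967
  (v4,v5,v2) [--+] → (-0.248316, 0.764332, 1.2476)–(0.248316, 0.764332, 1.2476)  len=0.4966
  (v5,v6,v2) [--+] → (-0.650138, 0.472359, 1.2476)–(-0.248316, 0.764332, 1.2476)  len=0.4967
  (v6,v7,v2) [--+] → (-0.803645, 0, 1.2476)–(-0.650138, 0.472359, 1.2476)  len=0.4967
  (v7,v8,v2) [--+] → (-0.650138, -0.472359, 1.2476)–(-0.803645, 0, 1.2476)  len=0.4967
  (v8,v9,v2) [--+] → (-0.248316, -0.764332, 1.2476)–(-0.650138, -0.472359, 1.2476)  len=0.4967
  (v9,v10,v2) [--+] → (0.248316, -0.764332, 1.2476)–(-0.248316, -0.764332, 1.2476)  len=0.4966
  (v10,v11,v2) [--+] → (0.650138, -0.472359, 1.2476)–(0.248316, -0.764332, 1.2476)  len=0.4967
  (v11,v1,v2) [--+] → (0.803645, 0, 1.2476)–(0.650138, -0.472359, 1.2476)  len=0.4967

Chained into 1 loop(s):
  loop 1: 10 segments, perimeter = 4.9668
Total perimeter = 4.967


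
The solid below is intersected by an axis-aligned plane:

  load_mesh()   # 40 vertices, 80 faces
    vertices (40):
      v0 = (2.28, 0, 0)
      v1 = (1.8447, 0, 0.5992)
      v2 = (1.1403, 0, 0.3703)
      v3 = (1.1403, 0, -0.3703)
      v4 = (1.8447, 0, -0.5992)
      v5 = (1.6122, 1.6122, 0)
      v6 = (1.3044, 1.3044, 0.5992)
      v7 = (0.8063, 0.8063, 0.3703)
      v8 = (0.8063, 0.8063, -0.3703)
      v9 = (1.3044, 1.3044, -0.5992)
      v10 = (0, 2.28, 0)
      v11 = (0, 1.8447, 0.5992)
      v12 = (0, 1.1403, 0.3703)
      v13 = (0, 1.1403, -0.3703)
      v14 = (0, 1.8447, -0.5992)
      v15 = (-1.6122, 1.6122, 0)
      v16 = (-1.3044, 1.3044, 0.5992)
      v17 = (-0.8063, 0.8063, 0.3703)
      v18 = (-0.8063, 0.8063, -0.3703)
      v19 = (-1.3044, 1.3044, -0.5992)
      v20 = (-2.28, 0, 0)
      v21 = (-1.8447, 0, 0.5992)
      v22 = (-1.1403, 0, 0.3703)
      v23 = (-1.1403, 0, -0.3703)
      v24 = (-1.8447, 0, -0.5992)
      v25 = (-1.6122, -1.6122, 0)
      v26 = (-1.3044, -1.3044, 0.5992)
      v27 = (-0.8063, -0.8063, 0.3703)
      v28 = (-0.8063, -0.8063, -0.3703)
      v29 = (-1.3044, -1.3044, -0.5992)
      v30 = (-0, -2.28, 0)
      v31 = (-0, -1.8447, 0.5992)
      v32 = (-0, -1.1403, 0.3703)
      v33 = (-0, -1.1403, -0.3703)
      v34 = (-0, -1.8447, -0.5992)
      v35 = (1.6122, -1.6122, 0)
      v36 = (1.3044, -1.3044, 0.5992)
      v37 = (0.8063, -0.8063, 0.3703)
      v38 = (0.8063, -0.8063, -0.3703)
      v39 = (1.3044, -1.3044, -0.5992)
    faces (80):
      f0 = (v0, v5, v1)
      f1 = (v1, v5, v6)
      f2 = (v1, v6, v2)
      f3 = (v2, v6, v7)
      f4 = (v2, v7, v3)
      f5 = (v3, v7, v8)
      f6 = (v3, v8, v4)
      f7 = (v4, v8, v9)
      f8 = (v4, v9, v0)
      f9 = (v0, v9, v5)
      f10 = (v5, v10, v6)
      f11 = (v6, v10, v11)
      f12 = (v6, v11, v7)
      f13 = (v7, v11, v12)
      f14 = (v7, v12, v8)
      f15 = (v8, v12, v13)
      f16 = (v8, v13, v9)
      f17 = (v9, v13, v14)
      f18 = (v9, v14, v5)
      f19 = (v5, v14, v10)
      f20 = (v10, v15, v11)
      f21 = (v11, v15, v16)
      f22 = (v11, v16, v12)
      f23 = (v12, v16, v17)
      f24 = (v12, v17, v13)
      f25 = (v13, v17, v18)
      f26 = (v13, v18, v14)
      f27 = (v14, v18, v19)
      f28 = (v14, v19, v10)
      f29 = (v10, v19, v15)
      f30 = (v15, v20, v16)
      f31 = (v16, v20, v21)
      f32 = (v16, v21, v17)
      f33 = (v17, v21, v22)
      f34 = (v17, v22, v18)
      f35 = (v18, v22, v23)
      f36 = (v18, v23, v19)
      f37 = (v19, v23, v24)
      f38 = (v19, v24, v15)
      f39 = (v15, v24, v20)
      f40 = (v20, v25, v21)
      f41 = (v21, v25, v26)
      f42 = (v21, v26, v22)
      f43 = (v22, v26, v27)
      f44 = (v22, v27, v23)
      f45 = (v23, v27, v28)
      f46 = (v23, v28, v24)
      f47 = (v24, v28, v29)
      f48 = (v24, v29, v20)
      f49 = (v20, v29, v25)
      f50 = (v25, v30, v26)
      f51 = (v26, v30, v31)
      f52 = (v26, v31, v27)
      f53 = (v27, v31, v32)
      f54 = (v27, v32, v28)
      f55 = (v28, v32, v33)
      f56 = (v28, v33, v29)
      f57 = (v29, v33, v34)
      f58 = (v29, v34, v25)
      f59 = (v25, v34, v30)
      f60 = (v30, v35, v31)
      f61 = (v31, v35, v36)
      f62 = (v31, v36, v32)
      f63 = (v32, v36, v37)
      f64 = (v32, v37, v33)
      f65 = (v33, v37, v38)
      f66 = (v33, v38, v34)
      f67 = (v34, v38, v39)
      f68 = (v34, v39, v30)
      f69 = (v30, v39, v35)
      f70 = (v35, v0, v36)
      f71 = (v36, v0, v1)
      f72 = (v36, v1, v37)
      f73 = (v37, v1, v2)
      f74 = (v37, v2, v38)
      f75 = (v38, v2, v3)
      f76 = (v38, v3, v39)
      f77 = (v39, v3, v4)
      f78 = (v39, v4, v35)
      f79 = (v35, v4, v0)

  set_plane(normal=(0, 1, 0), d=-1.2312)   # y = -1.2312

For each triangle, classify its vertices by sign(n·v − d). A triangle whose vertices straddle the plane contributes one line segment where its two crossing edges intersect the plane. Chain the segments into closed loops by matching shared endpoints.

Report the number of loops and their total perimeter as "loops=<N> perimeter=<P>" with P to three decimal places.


Straddling triangles (22 of 80):
  (v20,v25,v21) [+-+] → (-1.77002, -1.2312, 0)–(-1.66715, -1.2312, 0.141605)  len=0.1750
  (v21,v25,v26) [+--] → (-1.66715, -1.2312, 0.141605)–(-1.33472, -1.2312, 0.5992)  len=0.5656
  (v21,v26,v22) [+-+] → (-1.33472, -1.2312, 0.5992)–(-1.29519, -1.2312, 0.586355)  len=0.0416
  (v22,v26,v27) [+-+] → (-1.29519, -1.2312, 0.586355)–(-1.2312, -1.2312, 0.565561)  len=0.0673
  (v24,v28,v29) [++-] → (-1.2312, -1.2312, -0.565561)–(-1.33472, -1.2312, -0.5992)  len=0.1088
  (v24,v29,v20) [+-+] → (-1.33472, -1.2312, -0.5992)–(-1.35915, -1.2312, -0.565574)  len=0.0416
  (v20,v29,v25) [+--] → (-1.35915, -1.2312, -0.565574)–(-1.77002, -1.2312, 0)  len=0.6991
  (v26,v31,v27) [--+] → (-0.476372, -1.2312, 0.463963)–(-1.2312, -1.2312, 0.565561)  len=0.7616
  (v27,v31,v32) [+-+] → (-0.476372, -1.2312, 0.463963)–(0, -1.2312, 0.399839)  len=0.4807
  (v28,v33,v29) [++-] → (-0.722547, -1.2312, -0.497095)–(-1.2312, -1.2312, -0.565561)  len=0.5132
  (v29,v33,v34) [-+-] → (-0.722547, -1.2312, -0.497095)–(0, -1.2312, -0.399839)  len=0.7291
  (v31,v36,v32) [--+] → (0.722547, -1.2312, 0.497095)–(0, -1.2312, 0.399839)  len=0.7291
  (v32,v36,v37) [+-+] → (0.722547, -1.2312, 0.497095)–(1.2312, -1.2312, 0.565561)  len=0.5132
  (v33,v38,v34) [++-] → (0.476372, -1.2312, -0.463963)–(0, -1.2312, -0.399839)  len=0.4807
  (v34,v38,v39) [-+-] → (0.476372, -1.2312, -0.463963)–(1.2312, -1.2312, -0.565561)  len=0.7616
  (v35,v0,v36) [-+-] → (1.77002, -1.2312, 0)–(1.35915, -1.2312, 0.565574)  len=0.6991
  (v36,v0,v1) [-++] → (1.35915, -1.2312, 0.565574)–(1.33472, -1.2312, 0.5992)  len=0.0416
  (v36,v1,v37) [-++] → (1.33472, -1.2312, 0.5992)–(1.2312, -1.2312, 0.565561)  len=0.1088
  (v38,v3,v39) [++-] → (1.29519, -1.2312, -0.586355)–(1.2312, -1.2312, -0.565561)  len=0.0673
  (v39,v3,v4) [-++] → (1.29519, -1.2312, -0.586355)–(1.33472, -1.2312, -0.5992)  len=0.0416
  (v39,v4,v35) [-+-] → (1.33472, -1.2312, -0.5992)–(1.66715, -1.2312, -0.141605)  len=0.5656
  (v35,v4,v0) [-++] → (1.66715, -1.2312, -0.141605)–(1.77002, -1.2312, 0)  len=0.1750

Chained into 1 loop(s):
  loop 1: 22 segments, perimeter = 8.3671
Total perimeter = 8.367

loops=1 perimeter=8.367


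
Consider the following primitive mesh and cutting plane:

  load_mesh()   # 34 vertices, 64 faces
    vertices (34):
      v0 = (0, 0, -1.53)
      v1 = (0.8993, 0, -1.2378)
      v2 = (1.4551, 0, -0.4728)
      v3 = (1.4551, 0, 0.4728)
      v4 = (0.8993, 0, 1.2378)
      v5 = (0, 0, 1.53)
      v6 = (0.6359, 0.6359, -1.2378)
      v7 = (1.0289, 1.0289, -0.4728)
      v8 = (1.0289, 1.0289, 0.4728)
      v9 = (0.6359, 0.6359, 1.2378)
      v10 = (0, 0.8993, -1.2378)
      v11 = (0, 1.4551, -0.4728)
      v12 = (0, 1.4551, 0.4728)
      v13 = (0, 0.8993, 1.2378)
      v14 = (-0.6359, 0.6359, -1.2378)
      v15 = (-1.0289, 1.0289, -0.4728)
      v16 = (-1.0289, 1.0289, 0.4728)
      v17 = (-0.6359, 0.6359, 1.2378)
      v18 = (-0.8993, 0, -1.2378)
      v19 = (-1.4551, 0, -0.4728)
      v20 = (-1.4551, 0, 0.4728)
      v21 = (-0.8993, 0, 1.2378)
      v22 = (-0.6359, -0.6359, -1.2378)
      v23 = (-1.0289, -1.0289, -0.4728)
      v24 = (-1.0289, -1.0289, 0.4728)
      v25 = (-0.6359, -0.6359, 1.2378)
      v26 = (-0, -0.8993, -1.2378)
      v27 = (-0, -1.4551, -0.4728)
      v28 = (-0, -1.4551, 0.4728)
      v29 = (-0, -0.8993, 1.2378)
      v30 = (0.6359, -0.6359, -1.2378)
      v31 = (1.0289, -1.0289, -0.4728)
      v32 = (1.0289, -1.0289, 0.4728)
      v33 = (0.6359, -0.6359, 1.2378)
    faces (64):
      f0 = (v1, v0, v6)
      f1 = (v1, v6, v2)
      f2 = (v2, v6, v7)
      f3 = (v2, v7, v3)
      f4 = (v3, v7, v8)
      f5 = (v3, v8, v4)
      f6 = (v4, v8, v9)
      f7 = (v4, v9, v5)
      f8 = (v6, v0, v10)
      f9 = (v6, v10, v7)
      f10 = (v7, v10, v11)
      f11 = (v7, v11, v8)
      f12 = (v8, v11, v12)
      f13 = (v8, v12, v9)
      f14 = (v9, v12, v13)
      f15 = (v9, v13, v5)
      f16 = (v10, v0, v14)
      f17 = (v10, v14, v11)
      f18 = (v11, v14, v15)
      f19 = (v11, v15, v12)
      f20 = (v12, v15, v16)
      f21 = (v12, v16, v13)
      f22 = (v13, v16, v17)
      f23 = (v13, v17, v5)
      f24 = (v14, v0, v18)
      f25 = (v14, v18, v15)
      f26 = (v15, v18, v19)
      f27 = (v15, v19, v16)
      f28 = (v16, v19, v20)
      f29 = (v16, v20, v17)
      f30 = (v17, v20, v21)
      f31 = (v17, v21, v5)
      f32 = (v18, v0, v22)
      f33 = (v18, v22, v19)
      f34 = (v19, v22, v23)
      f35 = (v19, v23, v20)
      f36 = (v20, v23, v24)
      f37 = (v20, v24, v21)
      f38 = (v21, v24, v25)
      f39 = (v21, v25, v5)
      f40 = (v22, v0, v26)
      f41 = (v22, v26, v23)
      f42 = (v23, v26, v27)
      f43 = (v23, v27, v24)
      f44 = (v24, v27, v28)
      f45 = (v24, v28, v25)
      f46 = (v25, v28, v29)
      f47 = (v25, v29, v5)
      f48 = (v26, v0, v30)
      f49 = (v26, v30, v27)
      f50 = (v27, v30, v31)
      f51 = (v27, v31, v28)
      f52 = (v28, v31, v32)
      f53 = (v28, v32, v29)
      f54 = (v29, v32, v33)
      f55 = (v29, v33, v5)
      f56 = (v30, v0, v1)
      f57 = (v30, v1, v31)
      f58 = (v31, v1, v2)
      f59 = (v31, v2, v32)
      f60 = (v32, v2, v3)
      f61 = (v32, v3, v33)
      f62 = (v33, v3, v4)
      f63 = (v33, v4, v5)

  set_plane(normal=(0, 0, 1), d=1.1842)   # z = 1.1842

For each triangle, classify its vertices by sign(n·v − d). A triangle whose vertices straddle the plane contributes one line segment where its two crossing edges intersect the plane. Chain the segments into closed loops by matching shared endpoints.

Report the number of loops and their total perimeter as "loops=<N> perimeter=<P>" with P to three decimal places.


loops=1 perimeter=5.745

Straddling triangles (16 of 64):
  (v3,v8,v4) [--+] → (0.90838, 0.0720902, 1.1842)–(0.938242, 0, 1.1842)  len=0.0780
  (v4,v8,v9) [+-+] → (0.90838, 0.0720902, 1.1842)–(0.663436, 0.663436, 1.1842)  len=0.6401
  (v8,v12,v9) [--+] → (0.591345, 0.693298, 1.1842)–(0.663436, 0.663436, 1.1842)  len=0.0780
  (v9,v12,v13) [+-+] → (0.591345, 0.693298, 1.1842)–(0, 0.938242, 1.1842)  len=0.6401
  (v12,v16,v13) [--+] → (-0.0720902, 0.90838, 1.1842)–(0, 0.938242, 1.1842)  len=0.0780
  (v13,v16,v17) [+-+] → (-0.0720902, 0.90838, 1.1842)–(-0.663436, 0.663436, 1.1842)  len=0.6401
  (v16,v20,v17) [--+] → (-0.693298, 0.591345, 1.1842)–(-0.663436, 0.663436, 1.1842)  len=0.0780
  (v17,v20,v21) [+-+] → (-0.693298, 0.591345, 1.1842)–(-0.938242, 0, 1.1842)  len=0.6401
  (v20,v24,v21) [--+] → (-0.90838, -0.0720902, 1.1842)–(-0.938242, 0, 1.1842)  len=0.0780
  (v21,v24,v25) [+-+] → (-0.90838, -0.0720902, 1.1842)–(-0.663436, -0.663436, 1.1842)  len=0.6401
  (v24,v28,v25) [--+] → (-0.591345, -0.693298, 1.1842)–(-0.663436, -0.663436, 1.1842)  len=0.0780
  (v25,v28,v29) [+-+] → (-0.591345, -0.693298, 1.1842)–(0, -0.938242, 1.1842)  len=0.6401
  (v28,v32,v29) [--+] → (0.0720902, -0.90838, 1.1842)–(0, -0.938242, 1.1842)  len=0.0780
  (v29,v32,v33) [+-+] → (0.0720902, -0.90838, 1.1842)–(0.663436, -0.663436, 1.1842)  len=0.6401
  (v32,v3,v33) [--+] → (0.693298, -0.591345, 1.1842)–(0.663436, -0.663436, 1.1842)  len=0.0780
  (v33,v3,v4) [+-+] → (0.693298, -0.591345, 1.1842)–(0.938242, 0, 1.1842)  len=0.6401

Chained into 1 loop(s):
  loop 1: 16 segments, perimeter = 5.7448
Total perimeter = 5.745


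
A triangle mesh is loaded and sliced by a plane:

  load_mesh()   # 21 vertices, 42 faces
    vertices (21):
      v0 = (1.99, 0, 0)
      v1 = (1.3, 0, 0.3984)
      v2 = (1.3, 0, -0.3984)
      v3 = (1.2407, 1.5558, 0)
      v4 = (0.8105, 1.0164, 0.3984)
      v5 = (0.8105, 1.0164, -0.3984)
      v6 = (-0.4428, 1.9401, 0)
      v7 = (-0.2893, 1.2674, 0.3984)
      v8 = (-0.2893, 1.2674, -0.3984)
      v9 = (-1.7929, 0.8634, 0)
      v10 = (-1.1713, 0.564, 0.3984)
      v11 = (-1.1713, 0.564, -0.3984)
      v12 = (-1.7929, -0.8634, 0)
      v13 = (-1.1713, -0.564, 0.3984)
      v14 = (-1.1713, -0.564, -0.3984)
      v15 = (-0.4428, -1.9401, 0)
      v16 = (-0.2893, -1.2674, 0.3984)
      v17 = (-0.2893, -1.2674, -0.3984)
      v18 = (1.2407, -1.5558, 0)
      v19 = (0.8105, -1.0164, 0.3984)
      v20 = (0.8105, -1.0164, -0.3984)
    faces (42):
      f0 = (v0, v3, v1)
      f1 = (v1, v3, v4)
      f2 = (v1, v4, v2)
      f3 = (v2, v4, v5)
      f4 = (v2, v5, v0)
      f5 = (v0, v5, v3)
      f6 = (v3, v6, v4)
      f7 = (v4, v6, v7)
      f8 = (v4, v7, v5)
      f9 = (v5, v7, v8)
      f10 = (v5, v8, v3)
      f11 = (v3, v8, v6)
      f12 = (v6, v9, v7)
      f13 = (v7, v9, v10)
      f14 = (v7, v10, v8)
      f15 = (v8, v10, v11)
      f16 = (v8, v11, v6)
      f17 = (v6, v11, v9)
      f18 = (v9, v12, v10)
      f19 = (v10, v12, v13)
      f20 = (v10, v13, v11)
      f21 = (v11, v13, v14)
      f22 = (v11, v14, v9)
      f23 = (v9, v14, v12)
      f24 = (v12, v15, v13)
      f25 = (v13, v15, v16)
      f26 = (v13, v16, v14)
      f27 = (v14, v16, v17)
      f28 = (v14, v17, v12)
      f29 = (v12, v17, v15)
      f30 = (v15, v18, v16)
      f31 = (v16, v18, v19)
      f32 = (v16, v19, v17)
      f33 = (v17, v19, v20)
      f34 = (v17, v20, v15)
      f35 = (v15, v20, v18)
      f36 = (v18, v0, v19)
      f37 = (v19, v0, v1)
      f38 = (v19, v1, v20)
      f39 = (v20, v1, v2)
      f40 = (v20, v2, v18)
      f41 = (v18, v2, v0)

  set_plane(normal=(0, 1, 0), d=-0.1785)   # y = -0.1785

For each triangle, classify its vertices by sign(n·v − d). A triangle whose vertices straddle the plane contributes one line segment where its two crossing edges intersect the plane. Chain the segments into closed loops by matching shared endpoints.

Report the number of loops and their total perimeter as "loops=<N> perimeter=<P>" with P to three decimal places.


Straddling triangles (12 of 42):
  (v9,v12,v10) [+-+] → (-1.7929, -0.1785, 0)–(-1.49464, -0.1785, 0.191162)  len=0.3543
  (v10,v12,v13) [+--] → (-1.49464, -0.1785, 0.191162)–(-1.1713, -0.1785, 0.3984)  len=0.3841
  (v10,v13,v11) [+-+] → (-1.1713, -0.1785, 0.3984)–(-1.1713, -0.1785, 0.126089)  len=0.2723
  (v11,v13,v14) [+--] → (-1.1713, -0.1785, 0.126089)–(-1.1713, -0.1785, -0.3984)  len=0.5245
  (v11,v14,v9) [+-+] → (-1.1713, -0.1785, -0.3984)–(-1.33918, -0.1785, -0.290804)  len=0.1994
  (v9,v14,v12) [+--] → (-1.33918, -0.1785, -0.290804)–(-1.7929, -0.1785, 0)  len=0.5389
  (v18,v0,v19) [-+-] → (1.90403, -0.1785, 0)–(1.78286, -0.1785, 0.0699669)  len=0.1399
  (v19,v0,v1) [-++] → (1.78286, -0.1785, 0.0699669)–(1.21403, -0.1785, 0.3984)  len=0.6568
  (v19,v1,v20) [-+-] → (1.21403, -0.1785, 0.3984)–(1.21403, -0.1785, 0.258466)  len=0.1399
  (v20,v1,v2) [-++] → (1.21403, -0.1785, 0.258466)–(1.21403, -0.1785, -0.3984)  len=0.6569
  (v20,v2,v18) [-+-] → (1.21403, -0.1785, -0.3984)–(1.2932, -0.1785, -0.352691)  len=0.0914
  (v18,v2,v0) [-++] → (1.2932, -0.1785, -0.352691)–(1.90403, -0.1785, 0)  len=0.7053

Chained into 2 loop(s):
  loop 1: 6 segments, perimeter = 2.2734
  loop 2: 6 segments, perimeter = 2.3903
Total perimeter = 4.664

loops=2 perimeter=4.664


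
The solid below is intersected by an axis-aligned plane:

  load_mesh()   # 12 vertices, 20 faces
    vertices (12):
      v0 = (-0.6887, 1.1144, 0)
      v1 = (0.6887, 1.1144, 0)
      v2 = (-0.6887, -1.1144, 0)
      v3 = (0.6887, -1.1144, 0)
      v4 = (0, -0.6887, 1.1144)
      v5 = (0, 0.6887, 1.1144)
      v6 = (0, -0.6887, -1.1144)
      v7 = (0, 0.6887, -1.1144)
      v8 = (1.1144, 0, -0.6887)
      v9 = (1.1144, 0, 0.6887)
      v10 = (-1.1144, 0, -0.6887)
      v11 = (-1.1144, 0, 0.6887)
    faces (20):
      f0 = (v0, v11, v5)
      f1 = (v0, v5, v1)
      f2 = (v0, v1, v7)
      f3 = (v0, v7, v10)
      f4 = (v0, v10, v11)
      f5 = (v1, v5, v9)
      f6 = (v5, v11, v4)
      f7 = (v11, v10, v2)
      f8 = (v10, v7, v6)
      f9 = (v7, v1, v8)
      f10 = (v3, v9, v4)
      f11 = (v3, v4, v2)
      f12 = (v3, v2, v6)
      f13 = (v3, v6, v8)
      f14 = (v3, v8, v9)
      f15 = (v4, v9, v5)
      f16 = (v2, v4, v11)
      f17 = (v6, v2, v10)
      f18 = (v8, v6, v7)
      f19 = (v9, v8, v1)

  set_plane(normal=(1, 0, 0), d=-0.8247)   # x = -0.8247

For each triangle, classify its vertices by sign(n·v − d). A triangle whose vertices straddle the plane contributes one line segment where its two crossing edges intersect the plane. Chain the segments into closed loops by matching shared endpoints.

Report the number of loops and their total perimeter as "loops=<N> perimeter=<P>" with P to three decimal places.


Straddling triangles (8 of 20):
  (v0,v11,v5) [+-+] → (-0.8247, 0.758378, 0.220022)–(-0.8247, 0.179035, 0.799365)  len=0.8193
  (v0,v7,v10) [++-] → (-0.8247, 0.179035, -0.799365)–(-0.8247, 0.758378, -0.220022)  len=0.8193
  (v0,v10,v11) [+--] → (-0.8247, 0.758378, -0.220022)–(-0.8247, 0.758378, 0.220022)  len=0.4400
  (v5,v11,v4) [+-+] → (-0.8247, 0.179035, 0.799365)–(-0.8247, -0.179035, 0.799365)  len=0.3581
  (v11,v10,v2) [--+] → (-0.8247, -0.758378, -0.220022)–(-0.8247, -0.758378, 0.220022)  len=0.4400
  (v10,v7,v6) [-++] → (-0.8247, 0.179035, -0.799365)–(-0.8247, -0.179035, -0.799365)  len=0.3581
  (v2,v4,v11) [++-] → (-0.8247, -0.179035, 0.799365)–(-0.8247, -0.758378, 0.220022)  len=0.8193
  (v6,v2,v10) [++-] → (-0.8247, -0.758378, -0.220022)–(-0.8247, -0.179035, -0.799365)  len=0.8193

Chained into 1 loop(s):
  loop 1: 8 segments, perimeter = 4.8735
Total perimeter = 4.873

loops=1 perimeter=4.873


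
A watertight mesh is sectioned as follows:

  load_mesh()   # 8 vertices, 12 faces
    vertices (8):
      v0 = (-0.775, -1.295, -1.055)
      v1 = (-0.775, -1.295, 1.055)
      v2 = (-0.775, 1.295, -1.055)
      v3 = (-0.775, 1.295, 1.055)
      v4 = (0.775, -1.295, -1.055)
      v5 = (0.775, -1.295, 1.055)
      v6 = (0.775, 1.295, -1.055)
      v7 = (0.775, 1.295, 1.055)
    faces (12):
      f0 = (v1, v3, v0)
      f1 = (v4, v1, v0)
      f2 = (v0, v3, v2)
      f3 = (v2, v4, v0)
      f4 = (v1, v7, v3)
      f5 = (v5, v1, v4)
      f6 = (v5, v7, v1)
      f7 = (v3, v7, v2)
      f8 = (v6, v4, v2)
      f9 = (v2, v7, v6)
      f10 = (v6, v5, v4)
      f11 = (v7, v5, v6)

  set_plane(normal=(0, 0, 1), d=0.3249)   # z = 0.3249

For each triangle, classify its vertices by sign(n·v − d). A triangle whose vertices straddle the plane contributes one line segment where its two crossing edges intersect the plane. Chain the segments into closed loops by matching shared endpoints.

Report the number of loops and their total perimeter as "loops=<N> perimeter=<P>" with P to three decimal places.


loops=1 perimeter=8.280

Straddling triangles (8 of 12):
  (v1,v3,v0) [++-] → (-0.775, 0.398811, 0.3249)–(-0.775, -1.295, 0.3249)  len=1.6938
  (v4,v1,v0) [-+-] → (-0.238671, -1.295, 0.3249)–(-0.775, -1.295, 0.3249)  len=0.5363
  (v0,v3,v2) [-+-] → (-0.775, 0.398811, 0.3249)–(-0.775, 1.295, 0.3249)  len=0.8962
  (v5,v1,v4) [++-] → (-0.238671, -1.295, 0.3249)–(0.775, -1.295, 0.3249)  len=1.0137
  (v3,v7,v2) [++-] → (0.238671, 1.295, 0.3249)–(-0.775, 1.295, 0.3249)  len=1.0137
  (v2,v7,v6) [-+-] → (0.238671, 1.295, 0.3249)–(0.775, 1.295, 0.3249)  len=0.5363
  (v6,v5,v4) [-+-] → (0.775, -0.398811, 0.3249)–(0.775, -1.295, 0.3249)  len=0.8962
  (v7,v5,v6) [++-] → (0.775, -0.398811, 0.3249)–(0.775, 1.295, 0.3249)  len=1.6938

Chained into 1 loop(s):
  loop 1: 8 segments, perimeter = 8.2800
Total perimeter = 8.280
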